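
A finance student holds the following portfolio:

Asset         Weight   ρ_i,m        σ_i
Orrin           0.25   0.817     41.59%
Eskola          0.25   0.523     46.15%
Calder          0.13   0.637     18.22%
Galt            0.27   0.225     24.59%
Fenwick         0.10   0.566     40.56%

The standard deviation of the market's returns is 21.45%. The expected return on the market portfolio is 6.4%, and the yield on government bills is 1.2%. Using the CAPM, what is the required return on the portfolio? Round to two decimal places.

6.01%

β_Orrin = 0.817 × 41.59% / 21.45% = 1.5841
β_Eskola = 0.523 × 46.15% / 21.45% = 1.1252
β_Calder = 0.637 × 18.22% / 21.45% = 0.5411
β_Galt = 0.225 × 24.59% / 21.45% = 0.2579
β_Fenwick = 0.566 × 40.56% / 21.45% = 1.0703
β_P = Σ w_i β_i = 0.25×1.5841 + 0.25×1.1252 + 0.13×0.5411 + 0.27×0.2579 + 0.10×1.0703 = 0.9243
MRP = 6.4% − 1.2% = 5.20%
E(R_P) = R_f + β_P × MRP = 1.2% + 0.9243 × 5.2% = 6.01%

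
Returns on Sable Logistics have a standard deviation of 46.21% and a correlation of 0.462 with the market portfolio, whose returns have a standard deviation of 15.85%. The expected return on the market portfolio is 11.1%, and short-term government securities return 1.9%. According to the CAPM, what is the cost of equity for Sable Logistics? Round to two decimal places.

β = ρ × σ_i / σ_m = 0.462 × 46.21% / 15.85% = 1.3469
MRP = 11.1% − 1.9% = 9.20%
E(R) = 1.9% + 1.3469 × 9.2% = 14.29%

14.29%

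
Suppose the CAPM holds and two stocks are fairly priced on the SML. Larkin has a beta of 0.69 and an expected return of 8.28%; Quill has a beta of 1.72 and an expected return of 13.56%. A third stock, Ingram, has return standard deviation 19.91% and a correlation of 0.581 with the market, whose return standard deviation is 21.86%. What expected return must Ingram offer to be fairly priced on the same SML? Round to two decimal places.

MRP = (13.56% − 8.28%) / (1.72 − 0.69) = 5.1262%
R_f = 8.28% − 0.69 × 5.1262% = 4.7429%
β_Ingram = ρ·σ_i/σ_m = 0.581 × 19.91 / 21.86 = 0.5292
E(R_Ingram) = R_f + β × MRP = 4.7429% + 0.5292 × 5.1262% = 7.46%

7.46%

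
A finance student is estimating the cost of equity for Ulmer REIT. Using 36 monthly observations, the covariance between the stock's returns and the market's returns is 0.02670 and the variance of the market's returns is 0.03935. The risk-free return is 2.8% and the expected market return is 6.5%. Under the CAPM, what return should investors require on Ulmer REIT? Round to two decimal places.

β = Cov(R_i, R_m) / Var(R_m) = 0.02670 / 0.03935 = 0.6785
MRP = 6.5% − 2.8% = 3.70%
E(R) = R_f + β × MRP = 2.8% + 0.6785 × 3.7% = 5.31%

5.31%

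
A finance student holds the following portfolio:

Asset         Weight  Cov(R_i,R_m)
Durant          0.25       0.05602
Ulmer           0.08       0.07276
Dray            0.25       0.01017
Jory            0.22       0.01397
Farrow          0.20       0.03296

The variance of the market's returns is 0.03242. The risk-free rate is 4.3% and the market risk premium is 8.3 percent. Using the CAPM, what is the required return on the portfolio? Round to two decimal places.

12.50%

β_Durant = 0.05602 / 0.03242 = 1.7279
β_Ulmer = 0.07276 / 0.03242 = 2.2443
β_Dray = 0.01017 / 0.03242 = 0.3137
β_Jory = 0.01397 / 0.03242 = 0.4309
β_Farrow = 0.03296 / 0.03242 = 1.0167
β_P = Σ w_i β_i = 0.25×1.7279 + 0.08×2.2443 + 0.25×0.3137 + 0.22×0.4309 + 0.20×1.0167 = 0.9881
E(R_P) = R_f + β_P × MRP = 4.3% + 0.9881 × 8.3% = 12.50%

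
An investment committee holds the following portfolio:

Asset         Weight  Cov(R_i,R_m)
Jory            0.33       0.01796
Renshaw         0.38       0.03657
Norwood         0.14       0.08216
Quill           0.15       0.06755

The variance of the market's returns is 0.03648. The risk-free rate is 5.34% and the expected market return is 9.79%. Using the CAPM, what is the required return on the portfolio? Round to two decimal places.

β_Jory = 0.01796 / 0.03648 = 0.4923
β_Renshaw = 0.03657 / 0.03648 = 1.0025
β_Norwood = 0.08216 / 0.03648 = 2.2522
β_Quill = 0.06755 / 0.03648 = 1.8517
β_P = Σ w_i β_i = 0.33×0.4923 + 0.38×1.0025 + 0.14×2.2522 + 0.15×1.8517 = 1.1365
MRP = 9.79% − 5.34% = 4.45%
E(R_P) = R_f + β_P × MRP = 5.34% + 1.1365 × 4.45% = 10.40%

10.40%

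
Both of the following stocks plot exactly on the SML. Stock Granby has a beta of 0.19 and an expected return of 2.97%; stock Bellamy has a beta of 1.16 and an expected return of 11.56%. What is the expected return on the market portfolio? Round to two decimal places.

Both satisfy E(R) = R_f + β·MRP, so the slope of the SML is
MRP = (11.56% − 2.97%) / (1.16 − 0.19) = 8.59% / 0.97 = 8.8557%
R_f = E(R_Granby) − β_Granby·MRP = 2.97% − 0.19 × 8.8557% = 1.2874%
E(R_m) = R_f + MRP = 1.2874% + 8.8557% = 10.14%

10.14%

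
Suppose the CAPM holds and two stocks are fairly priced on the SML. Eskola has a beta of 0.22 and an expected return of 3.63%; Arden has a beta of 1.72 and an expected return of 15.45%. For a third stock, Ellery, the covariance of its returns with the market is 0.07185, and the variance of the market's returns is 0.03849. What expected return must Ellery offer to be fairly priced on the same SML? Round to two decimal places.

16.61%

MRP = (15.45% − 3.63%) / (1.72 − 0.22) = 7.8800%
R_f = 3.63% − 0.22 × 7.8800% = 1.8964%
β_Ellery = Cov / Var(R_m) = 0.07185 / 0.03849 = 1.8667
E(R_Ellery) = R_f + β × MRP = 1.8964% + 1.8667 × 7.8800% = 16.61%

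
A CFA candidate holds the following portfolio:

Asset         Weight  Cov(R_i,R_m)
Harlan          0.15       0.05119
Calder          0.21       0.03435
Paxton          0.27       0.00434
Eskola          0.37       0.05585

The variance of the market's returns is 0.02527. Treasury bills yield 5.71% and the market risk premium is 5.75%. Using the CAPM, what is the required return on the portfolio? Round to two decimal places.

β_Harlan = 0.05119 / 0.02527 = 2.0257
β_Calder = 0.03435 / 0.02527 = 1.3593
β_Paxton = 0.00434 / 0.02527 = 0.1717
β_Eskola = 0.05585 / 0.02527 = 2.2101
β_P = Σ w_i β_i = 0.15×2.0257 + 0.21×1.3593 + 0.27×0.1717 + 0.37×2.2101 = 1.4534
E(R_P) = R_f + β_P × MRP = 5.71% + 1.4534 × 5.75% = 14.07%

14.07%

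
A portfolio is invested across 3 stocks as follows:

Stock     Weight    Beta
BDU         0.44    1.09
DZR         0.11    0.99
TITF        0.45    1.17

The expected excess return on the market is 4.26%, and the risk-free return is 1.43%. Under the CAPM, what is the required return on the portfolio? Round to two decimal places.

6.18%

β_P = Σ w_i β_i = 0.44×1.09 + 0.11×0.99 + 0.45×1.17 = 1.1150
E(R_P) = R_f + β_P × MRP = 1.43% + 1.1150 × 4.26% = 6.18%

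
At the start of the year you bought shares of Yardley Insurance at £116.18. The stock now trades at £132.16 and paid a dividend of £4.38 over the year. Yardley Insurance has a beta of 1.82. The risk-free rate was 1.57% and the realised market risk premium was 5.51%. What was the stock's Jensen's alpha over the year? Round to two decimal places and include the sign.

Realised HPR = (P1 + D1 − P0) / P0 = (132.16 + 4.38 − 116.18) / 116.18 = 20.36 / 116.18 = 17.5245%
CAPM required = R_f + β·MRP = 1.57% + 1.82 × 5.51% = 11.5982%
α = realised − required = 17.5245% − 11.5982% = +5.93%

+5.93%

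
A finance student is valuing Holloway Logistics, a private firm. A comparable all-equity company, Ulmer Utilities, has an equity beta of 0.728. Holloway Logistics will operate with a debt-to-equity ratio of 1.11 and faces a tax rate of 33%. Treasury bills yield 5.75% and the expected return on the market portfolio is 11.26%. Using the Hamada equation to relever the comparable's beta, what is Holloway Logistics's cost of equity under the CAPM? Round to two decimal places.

12.74%

β_L = β_U × [1 + (1 − t)(D/E)] = 0.728 × [1 + (1 − 0.33) × 1.11]
    = 0.728 × [1 + 0.67 × 1.11] = 0.728 × 1.7437 = 1.2694
MRP = 11.26% − 5.75% = 5.51%
E(R) = R_f + β_L × MRP = 5.75% + 1.2694 × 5.51% = 12.74%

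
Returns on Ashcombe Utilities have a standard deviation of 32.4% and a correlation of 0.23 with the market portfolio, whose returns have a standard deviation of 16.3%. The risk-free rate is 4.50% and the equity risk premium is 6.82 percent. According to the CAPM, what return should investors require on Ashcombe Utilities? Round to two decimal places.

β = ρ × σ_i / σ_m = 0.23 × 32.4% / 16.3% = 0.4572
E(R) = 4.50% + 0.4572 × 6.82% = 7.62%

7.62%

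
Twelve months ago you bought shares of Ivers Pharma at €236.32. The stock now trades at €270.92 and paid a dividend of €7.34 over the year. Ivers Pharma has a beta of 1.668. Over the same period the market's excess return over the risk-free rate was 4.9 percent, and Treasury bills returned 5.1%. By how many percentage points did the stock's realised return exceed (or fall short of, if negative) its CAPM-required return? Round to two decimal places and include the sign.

+4.47%

Realised HPR = (P1 + D1 − P0) / P0 = (270.92 + 7.34 − 236.32) / 236.32 = 41.94 / 236.32 = 17.7471%
CAPM required = R_f + β·MRP = 5.1% + 1.668 × 4.9% = 13.2732%
α = realised − required = 17.7471% − 13.2732% = +4.47%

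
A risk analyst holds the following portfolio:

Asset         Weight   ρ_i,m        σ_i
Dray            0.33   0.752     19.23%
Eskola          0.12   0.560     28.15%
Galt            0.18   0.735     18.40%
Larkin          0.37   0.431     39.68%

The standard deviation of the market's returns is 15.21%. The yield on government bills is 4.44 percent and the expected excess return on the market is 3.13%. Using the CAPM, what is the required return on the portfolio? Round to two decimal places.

7.61%

β_Dray = 0.752 × 19.23% / 15.21% = 0.9508
β_Eskola = 0.560 × 28.15% / 15.21% = 1.0364
β_Galt = 0.735 × 18.40% / 15.21% = 0.8892
β_Larkin = 0.431 × 39.68% / 15.21% = 1.1244
β_P = Σ w_i β_i = 0.33×0.9508 + 0.12×1.0364 + 0.18×0.8892 + 0.37×1.1244 = 1.0142
E(R_P) = R_f + β_P × MRP = 4.44% + 1.0142 × 3.13% = 7.61%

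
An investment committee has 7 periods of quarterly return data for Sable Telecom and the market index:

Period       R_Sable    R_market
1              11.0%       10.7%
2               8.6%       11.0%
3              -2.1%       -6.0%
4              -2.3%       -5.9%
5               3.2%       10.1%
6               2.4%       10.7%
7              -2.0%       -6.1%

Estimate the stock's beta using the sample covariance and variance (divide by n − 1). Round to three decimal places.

0.512

Mean R_i = (11.0 + 8.6 − 2.1 − 2.3 + 3.2 + 2.4 − 2.0) / 7 = 2.6857%
Mean R_m = (10.7 + 11.0 − 6.0 − 5.9 + 10.1 + 10.7 − 6.1) / 7 = 3.5000%
Σ(R_i − R̄_i)(R_m − R̄_m) = 242.8700  ⇒  Cov = 242.8700 / 6 = 40.4783
Σ(R_m − R̄_m)² = 474.2600  ⇒  Var(R_m) = 474.2600 / 6 = 79.0433
β = Cov / Var(R_m) = 40.4783 / 79.0433 = 0.5121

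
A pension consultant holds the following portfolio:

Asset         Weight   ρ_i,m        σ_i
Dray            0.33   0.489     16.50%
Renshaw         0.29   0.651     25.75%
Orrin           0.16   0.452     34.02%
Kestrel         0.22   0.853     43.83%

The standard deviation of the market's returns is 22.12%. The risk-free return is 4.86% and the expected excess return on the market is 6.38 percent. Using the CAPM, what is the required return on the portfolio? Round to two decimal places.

10.11%

β_Dray = 0.489 × 16.50% / 22.12% = 0.3648
β_Renshaw = 0.651 × 25.75% / 22.12% = 0.7578
β_Orrin = 0.452 × 34.02% / 22.12% = 0.6952
β_Kestrel = 0.853 × 43.83% / 22.12% = 1.6902
β_P = Σ w_i β_i = 0.33×0.3648 + 0.29×0.7578 + 0.16×0.6952 + 0.22×1.6902 = 0.8232
E(R_P) = R_f + β_P × MRP = 4.86% + 0.8232 × 6.38% = 10.11%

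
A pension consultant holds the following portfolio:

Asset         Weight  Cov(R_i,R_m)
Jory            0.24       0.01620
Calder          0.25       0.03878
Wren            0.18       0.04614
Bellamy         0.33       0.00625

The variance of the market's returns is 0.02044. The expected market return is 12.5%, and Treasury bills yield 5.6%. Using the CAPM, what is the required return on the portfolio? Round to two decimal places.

13.69%

β_Jory = 0.01620 / 0.02044 = 0.7926
β_Calder = 0.03878 / 0.02044 = 1.8973
β_Wren = 0.04614 / 0.02044 = 2.2573
β_Bellamy = 0.00625 / 0.02044 = 0.3058
β_P = Σ w_i β_i = 0.24×0.7926 + 0.25×1.8973 + 0.18×2.2573 + 0.33×0.3058 = 1.1718
MRP = 12.5% − 5.6% = 6.90%
E(R_P) = R_f + β_P × MRP = 5.6% + 1.1718 × 6.9% = 13.69%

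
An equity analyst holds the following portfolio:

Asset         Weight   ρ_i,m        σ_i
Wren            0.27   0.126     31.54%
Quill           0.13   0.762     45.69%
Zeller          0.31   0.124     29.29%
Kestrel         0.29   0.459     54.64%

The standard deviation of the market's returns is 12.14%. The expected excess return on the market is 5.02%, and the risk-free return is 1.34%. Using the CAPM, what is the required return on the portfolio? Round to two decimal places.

β_Wren = 0.126 × 31.54% / 12.14% = 0.3274
β_Quill = 0.762 × 45.69% / 12.14% = 2.8679
β_Zeller = 0.124 × 29.29% / 12.14% = 0.2992
β_Kestrel = 0.459 × 54.64% / 12.14% = 2.0659
β_P = Σ w_i β_i = 0.27×0.3274 + 0.13×2.8679 + 0.31×0.2992 + 0.29×2.0659 = 1.1531
E(R_P) = R_f + β_P × MRP = 1.34% + 1.1531 × 5.02% = 7.13%

7.13%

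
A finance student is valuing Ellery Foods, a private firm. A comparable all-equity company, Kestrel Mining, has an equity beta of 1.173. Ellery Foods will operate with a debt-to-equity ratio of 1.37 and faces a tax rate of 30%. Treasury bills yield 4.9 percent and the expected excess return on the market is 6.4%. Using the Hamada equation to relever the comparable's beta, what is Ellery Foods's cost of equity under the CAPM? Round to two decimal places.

β_L = β_U × [1 + (1 − t)(D/E)] = 1.173 × [1 + (1 − 0.30) × 1.37]
    = 1.173 × [1 + 0.70 × 1.37] = 1.173 × 1.9590 = 2.2979
E(R) = R_f + β_L × MRP = 4.9% + 2.2979 × 6.4% = 19.61%

19.61%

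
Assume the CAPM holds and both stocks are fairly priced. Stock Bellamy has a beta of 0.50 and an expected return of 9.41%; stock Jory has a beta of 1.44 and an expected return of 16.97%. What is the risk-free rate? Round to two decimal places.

Both satisfy E(R) = R_f + β·MRP, so the slope of the SML is
MRP = (16.97% − 9.41%) / (1.44 − 0.50) = 7.56% / 0.94 = 8.0426%
R_f = E(R_Bellamy) − β_Bellamy·MRP = 9.41% − 0.50 × 8.0426% = 5.3887%

5.39%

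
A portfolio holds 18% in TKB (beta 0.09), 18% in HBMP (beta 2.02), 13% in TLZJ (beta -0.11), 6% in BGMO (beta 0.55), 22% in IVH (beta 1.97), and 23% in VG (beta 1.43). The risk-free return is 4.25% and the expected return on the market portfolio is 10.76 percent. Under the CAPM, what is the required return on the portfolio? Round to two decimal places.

β_P = Σ w_i β_i = 0.18×0.09 + 0.18×2.02 + 0.13×-0.11 + 0.06×0.55 + 0.22×1.97 + 0.23×1.43 = 1.1608
MRP = 10.76% − 4.25% = 6.51%
E(R_P) = R_f + β_P × MRP = 4.25% + 1.1608 × 6.51% = 11.81%

11.81%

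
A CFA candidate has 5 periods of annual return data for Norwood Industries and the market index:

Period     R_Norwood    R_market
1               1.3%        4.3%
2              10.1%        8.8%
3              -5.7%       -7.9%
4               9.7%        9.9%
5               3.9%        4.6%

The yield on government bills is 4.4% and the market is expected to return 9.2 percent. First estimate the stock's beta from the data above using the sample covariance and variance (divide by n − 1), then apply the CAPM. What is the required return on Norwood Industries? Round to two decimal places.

Mean R_i = (1.3 + 10.1 − 5.7 + 9.7 + 3.9) / 5 = 3.8600%
Mean R_m = (4.3 + 8.8 − 7.9 + 9.9 + 4.6) / 5 = 3.9400%
Σ(R_i − R̄_i)(R_m − R̄_m) = 177.4280  ⇒  Cov = 177.4280 / 4 = 44.3570
Σ(R_m − R̄_m)² = 199.8920  ⇒  Var(R_m) = 199.8920 / 4 = 49.9730
β = Cov / Var(R_m) = 44.3570 / 49.9730 = 0.8876
MRP = 9.2% − 4.4% = 4.80%
E(R) = R_f + β × MRP = 4.4% + 0.8876 × 4.8% = 8.66%

8.66%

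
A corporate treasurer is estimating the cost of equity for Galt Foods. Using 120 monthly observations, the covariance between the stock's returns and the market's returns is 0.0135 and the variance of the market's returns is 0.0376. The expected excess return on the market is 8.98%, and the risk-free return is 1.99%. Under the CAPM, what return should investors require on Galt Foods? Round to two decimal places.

β = Cov(R_i, R_m) / Var(R_m) = 0.0135 / 0.0376 = 0.3590
E(R) = R_f + β × MRP = 1.99% + 0.3590 × 8.98% = 5.21%

5.21%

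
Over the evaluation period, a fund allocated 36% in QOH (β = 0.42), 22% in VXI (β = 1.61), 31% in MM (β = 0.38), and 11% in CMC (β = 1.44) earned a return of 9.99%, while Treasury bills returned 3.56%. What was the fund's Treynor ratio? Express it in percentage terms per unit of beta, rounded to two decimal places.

β_P = 0.36×0.42 + 0.22×1.61 + 0.31×0.38 + 0.11×1.44 = 0.7816
Treynor = (R_P − R_f) / β_P = (9.99% − 3.56%) / 0.7816 = 6.43% / 0.7816 = 8.23%

8.23%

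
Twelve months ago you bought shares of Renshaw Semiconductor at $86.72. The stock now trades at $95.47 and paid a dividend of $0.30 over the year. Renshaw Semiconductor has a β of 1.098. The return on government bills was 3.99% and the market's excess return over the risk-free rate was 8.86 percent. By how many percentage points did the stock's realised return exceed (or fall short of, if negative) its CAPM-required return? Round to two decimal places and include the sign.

Realised HPR = (P1 + D1 − P0) / P0 = (95.47 + 0.30 − 86.72) / 86.72 = 9.05 / 86.72 = 10.4359%
CAPM required = R_f + β·MRP = 3.99% + 1.098 × 8.86% = 13.71828%
α = realised − required = 10.4359% − 13.71828% = -3.28%

-3.28%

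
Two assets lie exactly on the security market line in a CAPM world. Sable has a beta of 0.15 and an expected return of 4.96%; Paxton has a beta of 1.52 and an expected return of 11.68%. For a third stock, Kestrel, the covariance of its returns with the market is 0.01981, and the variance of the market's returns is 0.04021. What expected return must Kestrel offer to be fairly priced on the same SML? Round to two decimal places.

MRP = (11.68% − 4.96%) / (1.52 − 0.15) = 4.9051%
R_f = 4.96% − 0.15 × 4.9051% = 4.2242%
β_Kestrel = Cov / Var(R_m) = 0.01981 / 0.04021 = 0.4927
E(R_Kestrel) = R_f + β × MRP = 4.2242% + 0.4927 × 4.9051% = 6.64%

6.64%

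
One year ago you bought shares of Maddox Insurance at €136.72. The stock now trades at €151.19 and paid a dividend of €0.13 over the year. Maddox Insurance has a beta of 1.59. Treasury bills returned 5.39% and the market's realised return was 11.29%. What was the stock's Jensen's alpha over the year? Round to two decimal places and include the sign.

Realised HPR = (P1 + D1 − P0) / P0 = (151.19 + 0.13 − 136.72) / 136.72 = 14.60 / 136.72 = 10.6788%
MRP = 11.29% − 5.39% = 5.90%
CAPM required = R_f + β·MRP = 5.39% + 1.59 × 5.90% = 14.7710%
α = realised − required = 10.6788% − 14.7710% = -4.09%

-4.09%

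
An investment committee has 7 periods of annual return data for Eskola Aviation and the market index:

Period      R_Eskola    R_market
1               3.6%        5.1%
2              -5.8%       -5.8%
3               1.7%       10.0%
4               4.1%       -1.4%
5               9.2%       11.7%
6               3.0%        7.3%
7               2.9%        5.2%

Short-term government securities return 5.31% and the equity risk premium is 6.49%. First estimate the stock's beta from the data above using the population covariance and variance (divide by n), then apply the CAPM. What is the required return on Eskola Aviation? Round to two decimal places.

Mean R_i = (3.6 − 5.8 + 1.7 + 4.1 + 9.2 + 3.0 + 2.9) / 7 = 2.6714%
Mean R_m = (5.1 − 5.8 + 10.0 − 1.4 + 11.7 + 7.3 + 5.2) / 7 = 4.5857%
Σ(R_i − R̄_i)(R_m − R̄_m) = 122.1271  ⇒  Cov = 122.1271 / 7 = 17.4467
Σ(R_m − R̄_m)² = 231.6286  ⇒  Var(R_m) = 231.6286 / 7 = 33.0898
β = Cov / Var(R_m) = 17.4467 / 33.0898 = 0.5273
E(R) = R_f + β × MRP = 5.31% + 0.5273 × 6.49% = 8.73%

8.73%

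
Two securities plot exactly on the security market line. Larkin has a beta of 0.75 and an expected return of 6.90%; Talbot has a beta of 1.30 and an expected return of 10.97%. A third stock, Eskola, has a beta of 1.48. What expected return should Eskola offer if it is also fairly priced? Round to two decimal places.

12.30%

MRP (SML slope) = (10.97% − 6.90%) / (1.30 − 0.75) = 4.07% / 0.55 = 7.4000%
R_f (intercept) = 6.90% − 0.75 × 7.4000% = 1.3500%
E(R_Eskola) = R_f + β × MRP = 1.3500% + 1.48 × 7.4000% = 12.30%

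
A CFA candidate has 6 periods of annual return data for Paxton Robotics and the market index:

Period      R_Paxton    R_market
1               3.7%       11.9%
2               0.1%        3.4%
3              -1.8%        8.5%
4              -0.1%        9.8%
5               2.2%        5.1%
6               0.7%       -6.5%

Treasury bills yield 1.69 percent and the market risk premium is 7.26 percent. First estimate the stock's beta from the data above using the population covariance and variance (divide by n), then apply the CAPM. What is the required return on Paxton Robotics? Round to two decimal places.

Mean R_i = (3.7 + 0.1 − 1.8 − 0.1 + 2.2 + 0.7) / 6 = 0.8000%
Mean R_m = (11.9 + 3.4 + 8.5 + 9.8 + 5.1 − 6.5) / 6 = 5.3667%
Σ(R_i − R̄_i)(R_m − R̄_m) = 9.0000  ⇒  Cov = 9.0000 / 6 = 1.5000
Σ(R_m − R̄_m)² = 216.9133  ⇒  Var(R_m) = 216.9133 / 6 = 36.1522
β = Cov / Var(R_m) = 1.5000 / 36.1522 = 0.0415
E(R) = R_f + β × MRP = 1.69% + 0.0415 × 7.26% = 1.99%

1.99%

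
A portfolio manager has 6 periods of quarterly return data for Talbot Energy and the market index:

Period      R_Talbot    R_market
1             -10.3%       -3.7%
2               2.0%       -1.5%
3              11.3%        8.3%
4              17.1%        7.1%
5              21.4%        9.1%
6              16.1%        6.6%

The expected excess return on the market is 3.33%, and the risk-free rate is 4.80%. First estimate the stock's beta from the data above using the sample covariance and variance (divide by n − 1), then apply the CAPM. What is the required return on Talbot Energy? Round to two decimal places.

11.53%

Mean R_i = (-10.3 + 2.0 + 11.3 + 17.1 + 21.4 + 16.1) / 6 = 9.6000%
Mean R_m = (-3.7 − 1.5 + 8.3 + 7.1 + 9.1 + 6.6) / 6 = 4.3167%
Σ(R_i − R̄_i)(R_m − R̄_m) = 302.6700  ⇒  Cov = 302.6700 / 5 = 60.5340
Σ(R_m − R̄_m)² = 149.8083  ⇒  Var(R_m) = 149.8083 / 5 = 29.9617
β = Cov / Var(R_m) = 60.5340 / 29.9617 = 2.0204
E(R) = R_f + β × MRP = 4.80% + 2.0204 × 3.33% = 11.53%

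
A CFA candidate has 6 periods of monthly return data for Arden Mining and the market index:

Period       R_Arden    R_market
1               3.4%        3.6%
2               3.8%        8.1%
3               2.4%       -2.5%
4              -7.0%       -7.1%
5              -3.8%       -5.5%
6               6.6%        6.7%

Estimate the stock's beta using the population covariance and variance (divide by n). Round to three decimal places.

0.714

Mean R_i = (3.4 + 3.8 + 2.4 − 7.0 − 3.8 + 6.6) / 6 = 0.9000%
Mean R_m = (3.6 + 8.1 − 2.5 − 7.1 − 5.5 + 6.7) / 6 = 0.5500%
Σ(R_i − R̄_i)(R_m − R̄_m) = 148.8700  ⇒  Cov = 148.8700 / 6 = 24.8117
Σ(R_m − R̄_m)² = 208.5550  ⇒  Var(R_m) = 208.5550 / 6 = 34.7592
β = Cov / Var(R_m) = 24.8117 / 34.7592 = 0.7138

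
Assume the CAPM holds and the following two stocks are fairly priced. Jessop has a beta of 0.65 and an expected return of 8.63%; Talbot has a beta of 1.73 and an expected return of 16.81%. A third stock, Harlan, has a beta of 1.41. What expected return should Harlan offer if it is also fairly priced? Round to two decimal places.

MRP (SML slope) = (16.81% − 8.63%) / (1.73 − 0.65) = 8.18% / 1.08 = 7.5741%
R_f (intercept) = 8.63% − 0.65 × 7.5741% = 3.7068%
E(R_Harlan) = R_f + β × MRP = 3.7068% + 1.41 × 7.5741% = 14.39%

14.39%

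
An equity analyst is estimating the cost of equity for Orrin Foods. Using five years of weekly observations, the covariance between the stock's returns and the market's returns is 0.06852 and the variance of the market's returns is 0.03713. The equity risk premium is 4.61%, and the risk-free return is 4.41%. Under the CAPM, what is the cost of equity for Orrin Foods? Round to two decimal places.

β = Cov(R_i, R_m) / Var(R_m) = 0.06852 / 0.03713 = 1.8454
E(R) = R_f + β × MRP = 4.41% + 1.8454 × 4.61% = 12.92%

12.92%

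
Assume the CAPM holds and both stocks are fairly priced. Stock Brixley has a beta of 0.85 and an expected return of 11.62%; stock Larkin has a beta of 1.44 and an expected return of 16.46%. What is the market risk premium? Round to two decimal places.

Both satisfy E(R) = R_f + β·MRP, so the slope of the SML is
MRP = (16.46% − 11.62%) / (1.44 − 0.85) = 4.84% / 0.59 = 8.2034%

8.20%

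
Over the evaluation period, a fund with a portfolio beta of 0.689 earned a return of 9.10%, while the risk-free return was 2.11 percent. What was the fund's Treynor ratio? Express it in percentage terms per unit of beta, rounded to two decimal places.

Treynor = (R_P − R_f) / β_P = (9.10% − 2.11%) / 0.6890 = 6.99% / 0.6890 = 10.15%

10.15%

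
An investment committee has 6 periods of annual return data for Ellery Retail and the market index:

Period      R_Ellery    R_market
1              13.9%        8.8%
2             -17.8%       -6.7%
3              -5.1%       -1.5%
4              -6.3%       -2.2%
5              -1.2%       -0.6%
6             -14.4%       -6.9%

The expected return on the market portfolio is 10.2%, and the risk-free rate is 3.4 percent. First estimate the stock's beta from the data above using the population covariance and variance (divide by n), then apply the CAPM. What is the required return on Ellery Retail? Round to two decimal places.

16.55%

Mean R_i = (13.9 − 17.8 − 5.1 − 6.3 − 1.2 − 14.4) / 6 = -5.1500%
Mean R_m = (8.8 − 6.7 − 1.5 − 2.2 − 0.6 − 6.9) / 6 = -1.5167%
Σ(R_i − R̄_i)(R_m − R̄_m) = 316.3050  ⇒  Cov = 316.3050 / 6 = 52.7175
Σ(R_m − R̄_m)² = 163.5883  ⇒  Var(R_m) = 163.5883 / 6 = 27.2647
β = Cov / Var(R_m) = 52.7175 / 27.2647 = 1.9335
MRP = 10.2% − 3.4% = 6.80%
E(R) = R_f + β × MRP = 3.4% + 1.9335 × 6.8% = 16.55%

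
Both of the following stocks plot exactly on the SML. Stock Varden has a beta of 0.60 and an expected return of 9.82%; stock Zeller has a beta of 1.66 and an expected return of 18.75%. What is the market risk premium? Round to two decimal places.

Both satisfy E(R) = R_f + β·MRP, so the slope of the SML is
MRP = (18.75% − 9.82%) / (1.66 − 0.60) = 8.93% / 1.06 = 8.4245%

8.42%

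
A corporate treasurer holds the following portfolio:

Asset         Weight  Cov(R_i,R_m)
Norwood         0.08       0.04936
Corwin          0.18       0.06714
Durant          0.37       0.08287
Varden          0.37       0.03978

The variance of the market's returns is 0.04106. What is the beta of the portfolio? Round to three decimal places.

β_Norwood = 0.04936 / 0.04106 = 1.2021
β_Corwin = 0.06714 / 0.04106 = 1.6352
β_Durant = 0.08287 / 0.04106 = 2.0183
β_Varden = 0.03978 / 0.04106 = 0.9688
β_P = Σ w_i β_i = 0.08×1.2021 + 0.18×1.6352 + 0.37×2.0183 + 0.37×0.9688 = 1.4957

1.496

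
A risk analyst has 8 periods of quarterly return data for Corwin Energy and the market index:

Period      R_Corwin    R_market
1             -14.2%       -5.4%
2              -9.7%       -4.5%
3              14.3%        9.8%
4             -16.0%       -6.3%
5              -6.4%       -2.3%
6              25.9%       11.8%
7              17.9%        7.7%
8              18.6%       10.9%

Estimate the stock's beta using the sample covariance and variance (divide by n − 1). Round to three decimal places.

2.093

Mean R_i = (-14.2 − 9.7 + 14.3 − 16.0 − 6.4 + 25.9 + 17.9 + 18.6) / 8 = 3.8000%
Mean R_m = (-5.4 − 4.5 + 9.8 − 6.3 − 2.3 + 11.8 + 7.7 + 10.9) / 8 = 2.7125%
Σ(R_i − R̄_i)(R_m − R̄_m) = 939.7200  ⇒  Cov = 939.7200 / 7 = 134.2457
Σ(R_m − R̄_m)² = 448.9088  ⇒  Var(R_m) = 448.9088 / 7 = 64.1298
β = Cov / Var(R_m) = 134.2457 / 64.1298 = 2.0933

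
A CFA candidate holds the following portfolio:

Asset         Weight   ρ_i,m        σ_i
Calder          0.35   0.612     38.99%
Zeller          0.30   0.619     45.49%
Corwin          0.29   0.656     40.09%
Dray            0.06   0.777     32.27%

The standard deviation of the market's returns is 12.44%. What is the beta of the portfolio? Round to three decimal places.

β_Calder = 0.612 × 38.99% / 12.44% = 1.9182
β_Zeller = 0.619 × 45.49% / 12.44% = 2.2635
β_Corwin = 0.656 × 40.09% / 12.44% = 2.1141
β_Dray = 0.777 × 32.27% / 12.44% = 2.0156
β_P = Σ w_i β_i = 0.35×1.9182 + 0.30×2.2635 + 0.29×2.1141 + 0.06×2.0156 = 2.0844

2.084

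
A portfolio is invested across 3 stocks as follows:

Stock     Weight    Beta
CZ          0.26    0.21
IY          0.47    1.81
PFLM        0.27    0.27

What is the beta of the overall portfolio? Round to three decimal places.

0.978

β_P = Σ w_i β_i = 0.26×0.21 + 0.47×1.81 + 0.27×0.27 = 0.9782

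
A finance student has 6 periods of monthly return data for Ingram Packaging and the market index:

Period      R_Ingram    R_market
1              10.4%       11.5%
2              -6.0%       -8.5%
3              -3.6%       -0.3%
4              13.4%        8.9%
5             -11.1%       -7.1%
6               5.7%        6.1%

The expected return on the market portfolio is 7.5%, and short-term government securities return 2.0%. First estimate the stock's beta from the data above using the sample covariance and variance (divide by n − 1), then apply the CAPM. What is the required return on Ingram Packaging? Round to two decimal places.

8.07%

Mean R_i = (10.4 − 6.0 − 3.6 + 13.4 − 11.1 + 5.7) / 6 = 1.4667%
Mean R_m = (11.5 − 8.5 − 0.3 + 8.9 − 7.1 + 6.1) / 6 = 1.7667%
Σ(R_i − R̄_i)(R_m − R̄_m) = 388.9733  ⇒  Cov = 388.9733 / 5 = 77.7947
Σ(R_m − R̄_m)² = 352.6933  ⇒  Var(R_m) = 352.6933 / 5 = 70.5387
β = Cov / Var(R_m) = 77.7947 / 70.5387 = 1.1029
MRP = 7.5% − 2.0% = 5.50%
E(R) = R_f + β × MRP = 2.0% + 1.1029 × 5.5% = 8.07%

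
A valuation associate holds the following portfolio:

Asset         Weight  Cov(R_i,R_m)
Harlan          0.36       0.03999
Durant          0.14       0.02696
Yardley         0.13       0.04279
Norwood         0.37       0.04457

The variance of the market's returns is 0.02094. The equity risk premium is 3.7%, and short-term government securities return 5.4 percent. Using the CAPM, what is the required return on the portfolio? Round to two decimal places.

12.51%

β_Harlan = 0.03999 / 0.02094 = 1.9097
β_Durant = 0.02696 / 0.02094 = 1.2875
β_Yardley = 0.04279 / 0.02094 = 2.0435
β_Norwood = 0.04457 / 0.02094 = 2.1285
β_P = Σ w_i β_i = 0.36×1.9097 + 0.14×1.2875 + 0.13×2.0435 + 0.37×2.1285 = 1.9209
E(R_P) = R_f + β_P × MRP = 5.4% + 1.9209 × 3.7% = 12.51%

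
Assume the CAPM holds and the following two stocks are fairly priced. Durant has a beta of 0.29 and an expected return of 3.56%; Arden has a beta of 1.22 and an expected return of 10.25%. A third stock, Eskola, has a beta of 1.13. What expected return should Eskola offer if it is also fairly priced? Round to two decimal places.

9.60%

MRP (SML slope) = (10.25% − 3.56%) / (1.22 − 0.29) = 6.69% / 0.93 = 7.1935%
R_f (intercept) = 3.56% − 0.29 × 7.1935% = 1.4739%
E(R_Eskola) = R_f + β × MRP = 1.4739% + 1.13 × 7.1935% = 9.60%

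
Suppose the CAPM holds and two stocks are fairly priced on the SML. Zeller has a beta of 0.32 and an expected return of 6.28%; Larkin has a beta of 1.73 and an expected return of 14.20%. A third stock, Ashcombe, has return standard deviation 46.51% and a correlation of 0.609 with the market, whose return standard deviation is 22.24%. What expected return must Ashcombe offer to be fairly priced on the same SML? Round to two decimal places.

MRP = (14.20% − 6.28%) / (1.73 − 0.32) = 5.6170%
R_f = 6.28% − 0.32 × 5.6170% = 4.4826%
β_Ashcombe = ρ·σ_i/σ_m = 0.609 × 46.51 / 22.24 = 1.2736
E(R_Ashcombe) = R_f + β × MRP = 4.4826% + 1.2736 × 5.6170% = 11.64%

11.64%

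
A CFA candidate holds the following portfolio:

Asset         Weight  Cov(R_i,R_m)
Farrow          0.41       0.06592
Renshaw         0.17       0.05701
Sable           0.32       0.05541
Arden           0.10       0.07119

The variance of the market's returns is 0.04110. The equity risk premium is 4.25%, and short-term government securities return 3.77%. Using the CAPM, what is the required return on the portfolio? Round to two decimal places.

10.14%

β_Farrow = 0.06592 / 0.04110 = 1.6039
β_Renshaw = 0.05701 / 0.04110 = 1.3871
β_Sable = 0.05541 / 0.04110 = 1.3482
β_Arden = 0.07119 / 0.04110 = 1.7321
β_P = Σ w_i β_i = 0.41×1.6039 + 0.17×1.3871 + 0.32×1.3482 + 0.10×1.7321 = 1.4980
E(R_P) = R_f + β_P × MRP = 3.77% + 1.4980 × 4.25% = 10.14%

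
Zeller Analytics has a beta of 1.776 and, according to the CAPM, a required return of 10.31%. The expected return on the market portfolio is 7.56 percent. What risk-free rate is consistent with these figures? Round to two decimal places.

4.02%

E(R) = R_f + β(E(R_m) − R_f) = R_f(1 − β) + β·E(R_m)
10.31% = R_f × (1 − 1.776) + 1.776 × 7.56%
10.31% = R_f × -0.776 + 13.42656%
R_f = (10.31% − 13.42656%) / -0.776 = 4.02%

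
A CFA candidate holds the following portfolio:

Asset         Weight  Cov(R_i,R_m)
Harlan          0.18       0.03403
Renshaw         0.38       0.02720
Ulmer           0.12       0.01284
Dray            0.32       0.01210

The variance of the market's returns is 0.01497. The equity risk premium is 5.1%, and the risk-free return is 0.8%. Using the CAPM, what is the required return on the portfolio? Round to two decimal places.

β_Harlan = 0.03403 / 0.01497 = 2.2732
β_Renshaw = 0.02720 / 0.01497 = 1.8170
β_Ulmer = 0.01284 / 0.01497 = 0.8577
β_Dray = 0.01210 / 0.01497 = 0.8083
β_P = Σ w_i β_i = 0.18×2.2732 + 0.38×1.8170 + 0.12×0.8577 + 0.32×0.8083 = 1.4612
E(R_P) = R_f + β_P × MRP = 0.8% + 1.4612 × 5.1% = 8.25%

8.25%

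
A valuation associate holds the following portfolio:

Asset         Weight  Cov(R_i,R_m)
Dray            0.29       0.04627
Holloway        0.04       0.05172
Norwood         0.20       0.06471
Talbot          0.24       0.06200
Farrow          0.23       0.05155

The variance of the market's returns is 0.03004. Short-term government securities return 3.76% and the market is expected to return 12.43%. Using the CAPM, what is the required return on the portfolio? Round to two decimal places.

β_Dray = 0.04627 / 0.03004 = 1.5403
β_Holloway = 0.05172 / 0.03004 = 1.7217
β_Norwood = 0.06471 / 0.03004 = 2.1541
β_Talbot = 0.06200 / 0.03004 = 2.0639
β_Farrow = 0.05155 / 0.03004 = 1.7160
β_P = Σ w_i β_i = 0.29×1.5403 + 0.04×1.7217 + 0.20×2.1541 + 0.24×2.0639 + 0.23×1.7160 = 1.8364
MRP = 12.43% − 3.76% = 8.67%
E(R_P) = R_f + β_P × MRP = 3.76% + 1.8364 × 8.67% = 19.68%

19.68%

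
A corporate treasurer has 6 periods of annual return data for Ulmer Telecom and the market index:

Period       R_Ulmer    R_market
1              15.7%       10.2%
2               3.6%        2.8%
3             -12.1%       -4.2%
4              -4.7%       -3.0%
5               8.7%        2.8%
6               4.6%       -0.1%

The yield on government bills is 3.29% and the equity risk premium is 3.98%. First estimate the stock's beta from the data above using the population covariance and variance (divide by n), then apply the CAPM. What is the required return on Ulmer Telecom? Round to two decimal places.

10.30%

Mean R_i = (15.7 + 3.6 − 12.1 − 4.7 + 8.7 + 4.6) / 6 = 2.6333%
Mean R_m = (10.2 + 2.8 − 4.2 − 3.0 + 2.8 − 0.1) / 6 = 1.4167%
Σ(R_i − R̄_i)(R_m − R̄_m) = 236.6567  ⇒  Cov = 236.6567 / 6 = 39.4428
Σ(R_m − R̄_m)² = 134.3283  ⇒  Var(R_m) = 134.3283 / 6 = 22.3881
β = Cov / Var(R_m) = 39.4428 / 22.3881 = 1.7618
E(R) = R_f + β × MRP = 3.29% + 1.7618 × 3.98% = 10.30%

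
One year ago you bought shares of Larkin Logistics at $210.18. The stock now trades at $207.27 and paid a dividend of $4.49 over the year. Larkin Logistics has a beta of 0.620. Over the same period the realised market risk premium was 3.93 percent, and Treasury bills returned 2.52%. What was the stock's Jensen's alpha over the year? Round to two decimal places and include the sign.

Realised HPR = (P1 + D1 − P0) / P0 = (207.27 + 4.49 − 210.18) / 210.18 = 1.58 / 210.18 = 0.7517%
CAPM required = R_f + β·MRP = 2.52% + 0.620 × 3.93% = 4.95660%
α = realised − required = 0.7517% − 4.95660% = -4.20%

-4.20%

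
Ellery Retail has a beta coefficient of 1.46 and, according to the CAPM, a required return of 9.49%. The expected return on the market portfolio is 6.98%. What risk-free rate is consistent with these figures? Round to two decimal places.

1.52%

E(R) = R_f + β(E(R_m) − R_f) = R_f(1 − β) + β·E(R_m)
9.49% = R_f × (1 − 1.46) + 1.46 × 6.98%
9.49% = R_f × -0.46 + 10.1908%
R_f = (9.49% − 10.1908%) / -0.46 = 1.52%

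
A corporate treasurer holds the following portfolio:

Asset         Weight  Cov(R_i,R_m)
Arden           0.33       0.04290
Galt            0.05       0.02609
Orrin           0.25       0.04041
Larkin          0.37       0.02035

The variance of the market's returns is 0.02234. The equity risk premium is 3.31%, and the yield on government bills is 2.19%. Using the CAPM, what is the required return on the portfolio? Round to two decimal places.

7.09%

β_Arden = 0.04290 / 0.02234 = 1.9203
β_Galt = 0.02609 / 0.02234 = 1.1679
β_Orrin = 0.04041 / 0.02234 = 1.8089
β_Larkin = 0.02035 / 0.02234 = 0.9109
β_P = Σ w_i β_i = 0.33×1.9203 + 0.05×1.1679 + 0.25×1.8089 + 0.37×0.9109 = 1.4814
E(R_P) = R_f + β_P × MRP = 2.19% + 1.4814 × 3.31% = 7.09%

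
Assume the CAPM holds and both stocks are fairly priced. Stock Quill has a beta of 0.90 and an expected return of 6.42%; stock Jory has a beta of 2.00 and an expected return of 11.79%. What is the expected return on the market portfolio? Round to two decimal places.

Both satisfy E(R) = R_f + β·MRP, so the slope of the SML is
MRP = (11.79% − 6.42%) / (2.00 − 0.90) = 5.37% / 1.10 = 4.8818%
R_f = E(R_Quill) − β_Quill·MRP = 6.42% − 0.90 × 4.8818% = 2.0264%
E(R_m) = R_f + MRP = 2.0264% + 4.8818% = 6.91%

6.91%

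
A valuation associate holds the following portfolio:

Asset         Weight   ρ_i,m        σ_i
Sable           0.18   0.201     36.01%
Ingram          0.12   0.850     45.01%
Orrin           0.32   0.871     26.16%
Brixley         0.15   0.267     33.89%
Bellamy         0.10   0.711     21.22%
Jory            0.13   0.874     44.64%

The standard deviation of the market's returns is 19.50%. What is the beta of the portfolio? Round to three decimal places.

β_Sable = 0.201 × 36.01% / 19.50% = 0.3712
β_Ingram = 0.850 × 45.01% / 19.50% = 1.9620
β_Orrin = 0.871 × 26.16% / 19.50% = 1.1685
β_Brixley = 0.267 × 33.89% / 19.50% = 0.4640
β_Bellamy = 0.711 × 21.22% / 19.50% = 0.7737
β_Jory = 0.874 × 44.64% / 19.50% = 2.0008
β_P = Σ w_i β_i = 0.18×0.3712 + 0.12×1.9620 + 0.32×1.1685 + 0.15×0.4640 + 0.10×0.7737 + 0.13×2.0008 = 1.0833

1.083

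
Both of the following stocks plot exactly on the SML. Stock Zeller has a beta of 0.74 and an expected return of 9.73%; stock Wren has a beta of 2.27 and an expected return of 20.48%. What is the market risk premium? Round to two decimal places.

Both satisfy E(R) = R_f + β·MRP, so the slope of the SML is
MRP = (20.48% − 9.73%) / (2.27 − 0.74) = 10.75% / 1.53 = 7.0261%

7.03%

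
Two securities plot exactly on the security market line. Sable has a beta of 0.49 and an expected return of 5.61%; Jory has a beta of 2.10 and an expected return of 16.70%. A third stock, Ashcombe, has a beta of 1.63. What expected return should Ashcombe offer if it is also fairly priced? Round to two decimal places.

13.46%

MRP (SML slope) = (16.70% − 5.61%) / (2.10 − 0.49) = 11.09% / 1.61 = 6.8882%
R_f (intercept) = 5.61% − 0.49 × 6.8882% = 2.2348%
E(R_Ashcombe) = R_f + β × MRP = 2.2348% + 1.63 × 6.8882% = 13.46%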